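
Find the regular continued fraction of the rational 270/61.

Run the Euclidean algorithm on 270 and 61; the successive quotients are the partial quotients a_0, a_1, ... (each step inverts the fractional part left over by the previous one):
  270 = 4*61 + 26, so a_0 = 4.
  61 = 2*26 + 9, so a_1 = 2.
  26 = 2*9 + 8, so a_2 = 2.
  9 = 1*8 + 1, so a_3 = 1.
  8 = 8*1 + 0, so a_4 = 8.
The remainder reaches 0 after 5 divisions, so the expansion has 5 partial quotients, read off in order.

[4; 2, 2, 1, 8]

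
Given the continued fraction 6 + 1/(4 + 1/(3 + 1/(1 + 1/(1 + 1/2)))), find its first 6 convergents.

6/1, 25/4, 81/13, 106/17, 187/30, 480/77

Using the convergent recurrence p_i = a_i*p_{i-1} + p_{i-2}, q_i = a_i*q_{i-1} + q_{i-2} with p_{-2}=0, p_{-1}=1, q_{-2}=1, q_{-1}=0:
  i=0: a_0=6, p_0 = 6*1 + 0 = 6, q_0 = 6*0 + 1 = 1.
  i=1: a_1=4, p_1 = 4*6 + 1 = 25, q_1 = 4*1 + 0 = 4.
  i=2: a_2=3, p_2 = 3*25 + 6 = 81, q_2 = 3*4 + 1 = 13.
  i=3: a_3=1, p_3 = 1*81 + 25 = 106, q_3 = 1*13 + 4 = 17.
  i=4: a_4=1, p_4 = 1*106 + 81 = 187, q_4 = 1*17 + 13 = 30.
  i=5: a_5=2, p_5 = 2*187 + 106 = 480, q_5 = 2*30 + 17 = 77.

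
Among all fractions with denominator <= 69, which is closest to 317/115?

102/37

Expand x = 317/115 as a continued fraction with the Euclidean algorithm:
  317 = 2*115 + 87, so a_0 = 2.
  115 = 1*87 + 28, so a_1 = 1.
  87 = 3*28 + 3, so a_2 = 3.
  28 = 9*3 + 1, so a_3 = 9.
  3 = 3*1 + 0, so a_4 = 3.
so x = [2; 1, 3, 9, 3].
Convergents (p_i = a_i*p_{i-1} + p_{i-2}, q_i = a_i*q_{i-1} + q_{i-2} with p_{-2}=0, p_{-1}=1, q_{-2}=1, q_{-1}=0), until the denominator exceeds 69:
  i=0: a_0=2, p_0 = 2*1 + 0 = 2, q_0 = 2*0 + 1 = 1.
  i=1: a_1=1, p_1 = 1*2 + 1 = 3, q_1 = 1*1 + 0 = 1.
  i=2: a_2=3, p_2 = 3*3 + 2 = 11, q_2 = 3*1 + 1 = 4.
  i=3: a_3=9, p_3 = 9*11 + 3 = 102, q_3 = 9*4 + 1 = 37.
  i=4: a_4=3, p_4 = 3*102 + 11 = 317, q_4 = 3*37 + 4 = 115.
q_4 = 115 > 69, so the last convergent with denominator <= 69 is p_3/q_3 = 102/37.
The closest fraction with denominator <= 69 is either p_3/q_3 or the intermediate fraction (k*p_3 + p_2)/(k*q_3 + q_2) with the largest k >= 1 whose denominator stays <= 69; these approach x as k grows, and every other convergent or intermediate fraction in range is farther away.
Largest k: floor((69 - q_2)/q_3) = floor((69 - 4)/37) = 1.
That gives (1*102 + 11)/(1*37 + 4) = 113/41.
Compare the errors: |x - 102/37| = |317*37 - 102*115|/(115*37) = 1/4255, and |x - 113/41| = |317*41 - 113*115|/(115*41) = 2/4715.
Cross-multiplying, 1*4715 = 4715 < 8510 = 2*4255, so 1/4255 is smaller: the convergent 102/37 is closer to x than 113/41.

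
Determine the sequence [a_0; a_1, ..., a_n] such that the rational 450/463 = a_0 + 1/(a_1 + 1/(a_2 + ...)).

[0; 1, 34, 1, 1, 1, 1, 2]

Run the Euclidean algorithm on 450 and 463; the successive quotients are the partial quotients a_0, a_1, ... (each step inverts the fractional part left over by the previous one):
  450 = 0*463 + 450, so a_0 = 0.
  463 = 1*450 + 13, so a_1 = 1.
  450 = 34*13 + 8, so a_2 = 34.
  13 = 1*8 + 5, so a_3 = 1.
  8 = 1*5 + 3, so a_4 = 1.
  5 = 1*3 + 2, so a_5 = 1.
  3 = 1*2 + 1, so a_6 = 1.
  2 = 2*1 + 0, so a_7 = 2.
The remainder reaches 0 after 8 divisions, so the expansion has 8 partial quotients, read off in order.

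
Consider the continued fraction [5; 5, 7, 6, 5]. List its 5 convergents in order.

Using the convergent recurrence p_i = a_i*p_{i-1} + p_{i-2}, q_i = a_i*q_{i-1} + q_{i-2} with p_{-2}=0, p_{-1}=1, q_{-2}=1, q_{-1}=0:
  i=0: a_0=5, p_0 = 5*1 + 0 = 5, q_0 = 5*0 + 1 = 1.
  i=1: a_1=5, p_1 = 5*5 + 1 = 26, q_1 = 5*1 + 0 = 5.
  i=2: a_2=7, p_2 = 7*26 + 5 = 187, q_2 = 7*5 + 1 = 36.
  i=3: a_3=6, p_3 = 6*187 + 26 = 1148, q_3 = 6*36 + 5 = 221.
  i=4: a_4=5, p_4 = 5*1148 + 187 = 5927, q_4 = 5*221 + 36 = 1141.

5/1, 26/5, 187/36, 1148/221, 5927/1141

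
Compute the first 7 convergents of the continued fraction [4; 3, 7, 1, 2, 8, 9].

Using the convergent recurrence p_i = a_i*p_{i-1} + p_{i-2}, q_i = a_i*q_{i-1} + q_{i-2} with p_{-2}=0, p_{-1}=1, q_{-2}=1, q_{-1}=0:
  i=0: a_0=4, p_0 = 4*1 + 0 = 4, q_0 = 4*0 + 1 = 1.
  i=1: a_1=3, p_1 = 3*4 + 1 = 13, q_1 = 3*1 + 0 = 3.
  i=2: a_2=7, p_2 = 7*13 + 4 = 95, q_2 = 7*3 + 1 = 22.
  i=3: a_3=1, p_3 = 1*95 + 13 = 108, q_3 = 1*22 + 3 = 25.
  i=4: a_4=2, p_4 = 2*108 + 95 = 311, q_4 = 2*25 + 22 = 72.
  i=5: a_5=8, p_5 = 8*311 + 108 = 2596, q_5 = 8*72 + 25 = 601.
  i=6: a_6=9, p_6 = 9*2596 + 311 = 23675, q_6 = 9*601 + 72 = 5481.

4/1, 13/3, 95/22, 108/25, 311/72, 2596/601, 23675/5481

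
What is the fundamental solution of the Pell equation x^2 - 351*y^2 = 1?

First expand sqrt(351) as a continued fraction. With x_i = (sqrt(351) + m_i)/d_i and (m_0, d_0) = (0, 1): a_0 = floor(sqrt(351)) = 18, since 18^2 = 324 <= 351 < 361 = 19^2.
Iterate m_{i+1} = d_i*a_i - m_i, d_{i+1} = (351 - m_{i+1}^2)/d_i, a_{i+1} = floor((a_0 + m_{i+1})/d_{i+1}):
  m_1 = 1*18 - 0 = 18, d_1 = (351 - 18^2)/1 = 27/1 = 27, a_1 = floor((18 + 18)/27) = 1.
  m_2 = 27*1 - 18 = 9, d_2 = (351 - 9^2)/27 = 270/27 = 10, a_2 = floor((18 + 9)/10) = 2.
  m_3 = 10*2 - 9 = 11, d_3 = (351 - 11^2)/10 = 230/10 = 23, a_3 = floor((18 + 11)/23) = 1.
  m_4 = 23*1 - 11 = 12, d_4 = (351 - 12^2)/23 = 207/23 = 9, a_4 = floor((18 + 12)/9) = 3.
  m_5 = 9*3 - 12 = 15, d_5 = (351 - 15^2)/9 = 126/9 = 14, a_5 = floor((18 + 15)/14) = 2.
  m_6 = 14*2 - 15 = 13, d_6 = (351 - 13^2)/14 = 182/14 = 13, a_6 = floor((18 + 13)/13) = 2.
  m_7 = 13*2 - 13 = 13, d_7 = (351 - 13^2)/13 = 182/13 = 14, a_7 = floor((18 + 13)/14) = 2.
  m_8 = 14*2 - 13 = 15, d_8 = (351 - 15^2)/14 = 126/14 = 9, a_8 = floor((18 + 15)/9) = 3.
  m_9 = 9*3 - 15 = 12, d_9 = (351 - 12^2)/9 = 207/9 = 23, a_9 = floor((18 + 12)/23) = 1.
  m_10 = 23*1 - 12 = 11, d_10 = (351 - 11^2)/23 = 230/23 = 10, a_10 = floor((18 + 11)/10) = 2.
  m_11 = 10*2 - 11 = 9, d_11 = (351 - 9^2)/10 = 270/10 = 27, a_11 = floor((18 + 9)/27) = 1.
  m_12 = 27*1 - 9 = 18, d_12 = (351 - 18^2)/27 = 27/27 = 1, a_12 = floor((18 + 18)/1) = 36.
  m_13 = 1*36 - 18 = 18, d_13 = (351 - 18^2)/1 = 27/1 = 27: (m_13, d_13) = (m_1, d_1) = (18, 27), so from here the quotients repeat a_1, ..., a_12; the period length is 12.
So sqrt(351) = [18; (1, 2, 1, 3, 2, 2, 2, 3, 1, 2, 1, 36)] with period length k = 12.
k is even, so the fundamental solution of x^2 - 351y^2 = 1 is (p_{k-1}, q_{k-1}) = (p_11, q_11); compute convergents through index 11.
Convergents (p_i = a_i*p_{i-1} + p_{i-2}, q_i = a_i*q_{i-1} + q_{i-2} with p_{-2}=0, p_{-1}=1, q_{-2}=1, q_{-1}=0):
  i=0: a_0=18, p_0 = 18*1 + 0 = 18, q_0 = 18*0 + 1 = 1.
  i=1: a_1=1, p_1 = 1*18 + 1 = 19, q_1 = 1*1 + 0 = 1.
  i=2: a_2=2, p_2 = 2*19 + 18 = 56, q_2 = 2*1 + 1 = 3.
  i=3: a_3=1, p_3 = 1*56 + 19 = 75, q_3 = 1*3 + 1 = 4.
  i=4: a_4=3, p_4 = 3*75 + 56 = 281, q_4 = 3*4 + 3 = 15.
  i=5: a_5=2, p_5 = 2*281 + 75 = 637, q_5 = 2*15 + 4 = 34.
  i=6: a_6=2, p_6 = 2*637 + 281 = 1555, q_6 = 2*34 + 15 = 83.
  i=7: a_7=2, p_7 = 2*1555 + 637 = 3747, q_7 = 2*83 + 34 = 200.
  i=8: a_8=3, p_8 = 3*3747 + 1555 = 12796, q_8 = 3*200 + 83 = 683.
  i=9: a_9=1, p_9 = 1*12796 + 3747 = 16543, q_9 = 1*683 + 200 = 883.
  i=10: a_10=2, p_10 = 2*16543 + 12796 = 45882, q_10 = 2*883 + 683 = 2449.
  i=11: a_11=1, p_11 = 1*45882 + 16543 = 62425, q_11 = 1*2449 + 883 = 3332.
Check: 62425^2 - 351*3332^2 = 3896880625 - 3896880624 = 1, so (x, y) = (62425, 3332) solves the equation, and by the theorem it is the least positive solution.

(x, y) = (62425, 3332)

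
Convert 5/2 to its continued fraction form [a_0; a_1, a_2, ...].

[2; 2]

Run the Euclidean algorithm on 5 and 2; the successive quotients are the partial quotients a_0, a_1, ... (each step inverts the fractional part left over by the previous one):
  5 = 2*2 + 1, so a_0 = 2.
  2 = 2*1 + 0, so a_1 = 2.
The remainder reaches 0 after 2 divisions, so the expansion has 2 partial quotients, read off in order.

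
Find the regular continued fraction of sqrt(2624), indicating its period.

Write x_i = (sqrt(2624) + m_i)/d_i with (m_0, d_0) = (0, 1). a_0 = floor(sqrt(2624)) = 51, since 51^2 = 2601 <= 2624 < 2704 = 52^2.
Iterate m_{i+1} = d_i*a_i - m_i, d_{i+1} = (2624 - m_{i+1}^2)/d_i, a_{i+1} = floor((a_0 + m_{i+1})/d_{i+1}):
  m_1 = 1*51 - 0 = 51, d_1 = (2624 - 51^2)/1 = 23/1 = 23, a_1 = floor((51 + 51)/23) = 4.
  m_2 = 23*4 - 51 = 41, d_2 = (2624 - 41^2)/23 = 943/23 = 41, a_2 = floor((51 + 41)/41) = 2.
  m_3 = 41*2 - 41 = 41, d_3 = (2624 - 41^2)/41 = 943/41 = 23, a_3 = floor((51 + 41)/23) = 4.
  m_4 = 23*4 - 41 = 51, d_4 = (2624 - 51^2)/23 = 23/23 = 1, a_4 = floor((51 + 51)/1) = 102.
  m_5 = 1*102 - 51 = 51, d_5 = (2624 - 51^2)/1 = 23/1 = 23: (m_5, d_5) = (m_1, d_1) = (51, 23), so from here the quotients repeat a_1, ..., a_4; the period length is 4.
Hence the expansion of sqrt(2624) is a_0 = 51 followed by the repeating block 4, 2, 4, 102 (period 4).

[51; (4, 2, 4, 102)]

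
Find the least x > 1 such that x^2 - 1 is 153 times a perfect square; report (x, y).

(x, y) = (2177, 176)

First expand sqrt(153) as a continued fraction. With x_i = (sqrt(153) + m_i)/d_i and (m_0, d_0) = (0, 1): a_0 = floor(sqrt(153)) = 12, since 12^2 = 144 <= 153 < 169 = 13^2.
Iterate m_{i+1} = d_i*a_i - m_i, d_{i+1} = (153 - m_{i+1}^2)/d_i, a_{i+1} = floor((a_0 + m_{i+1})/d_{i+1}):
  m_1 = 1*12 - 0 = 12, d_1 = (153 - 12^2)/1 = 9/1 = 9, a_1 = floor((12 + 12)/9) = 2.
  m_2 = 9*2 - 12 = 6, d_2 = (153 - 6^2)/9 = 117/9 = 13, a_2 = floor((12 + 6)/13) = 1.
  m_3 = 13*1 - 6 = 7, d_3 = (153 - 7^2)/13 = 104/13 = 8, a_3 = floor((12 + 7)/8) = 2.
  m_4 = 8*2 - 7 = 9, d_4 = (153 - 9^2)/8 = 72/8 = 9, a_4 = floor((12 + 9)/9) = 2.
  m_5 = 9*2 - 9 = 9, d_5 = (153 - 9^2)/9 = 72/9 = 8, a_5 = floor((12 + 9)/8) = 2.
  m_6 = 8*2 - 9 = 7, d_6 = (153 - 7^2)/8 = 104/8 = 13, a_6 = floor((12 + 7)/13) = 1.
  m_7 = 13*1 - 7 = 6, d_7 = (153 - 6^2)/13 = 117/13 = 9, a_7 = floor((12 + 6)/9) = 2.
  m_8 = 9*2 - 6 = 12, d_8 = (153 - 12^2)/9 = 9/9 = 1, a_8 = floor((12 + 12)/1) = 24.
  m_9 = 1*24 - 12 = 12, d_9 = (153 - 12^2)/1 = 9/1 = 9: (m_9, d_9) = (m_1, d_1) = (12, 9), so from here the quotients repeat a_1, ..., a_8; the period length is 8.
So sqrt(153) = [12; (2, 1, 2, 2, 2, 1, 2, 24)] with period length k = 8.
k is even, so the fundamental solution of x^2 - 153y^2 = 1 is (p_{k-1}, q_{k-1}) = (p_7, q_7); compute convergents through index 7.
Convergents (p_i = a_i*p_{i-1} + p_{i-2}, q_i = a_i*q_{i-1} + q_{i-2} with p_{-2}=0, p_{-1}=1, q_{-2}=1, q_{-1}=0):
  i=0: a_0=12, p_0 = 12*1 + 0 = 12, q_0 = 12*0 + 1 = 1.
  i=1: a_1=2, p_1 = 2*12 + 1 = 25, q_1 = 2*1 + 0 = 2.
  i=2: a_2=1, p_2 = 1*25 + 12 = 37, q_2 = 1*2 + 1 = 3.
  i=3: a_3=2, p_3 = 2*37 + 25 = 99, q_3 = 2*3 + 2 = 8.
  i=4: a_4=2, p_4 = 2*99 + 37 = 235, q_4 = 2*8 + 3 = 19.
  i=5: a_5=2, p_5 = 2*235 + 99 = 569, q_5 = 2*19 + 8 = 46.
  i=6: a_6=1, p_6 = 1*569 + 235 = 804, q_6 = 1*46 + 19 = 65.
  i=7: a_7=2, p_7 = 2*804 + 569 = 2177, q_7 = 2*65 + 46 = 176.
Check: 2177^2 - 153*176^2 = 4739329 - 4739328 = 1, so (x, y) = (2177, 176) solves the equation, and by the theorem it is the least positive solution.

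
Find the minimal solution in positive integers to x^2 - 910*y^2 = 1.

(x, y) = (181, 6)

First expand sqrt(910) as a continued fraction. With x_i = (sqrt(910) + m_i)/d_i and (m_0, d_0) = (0, 1): a_0 = floor(sqrt(910)) = 30, since 30^2 = 900 <= 910 < 961 = 31^2.
Iterate m_{i+1} = d_i*a_i - m_i, d_{i+1} = (910 - m_{i+1}^2)/d_i, a_{i+1} = floor((a_0 + m_{i+1})/d_{i+1}):
  m_1 = 1*30 - 0 = 30, d_1 = (910 - 30^2)/1 = 10/1 = 10, a_1 = floor((30 + 30)/10) = 6.
  m_2 = 10*6 - 30 = 30, d_2 = (910 - 30^2)/10 = 10/10 = 1, a_2 = floor((30 + 30)/1) = 60.
  m_3 = 1*60 - 30 = 30, d_3 = (910 - 30^2)/1 = 10/1 = 10: (m_3, d_3) = (m_1, d_1) = (30, 10), so from here the quotients repeat a_1, a_2; the period length is 2.
So sqrt(910) = [30; (6, 60)] with period length k = 2.
k is even, so the fundamental solution of x^2 - 910y^2 = 1 is (p_{k-1}, q_{k-1}) = (p_1, q_1); compute convergents through index 1.
Convergents (p_i = a_i*p_{i-1} + p_{i-2}, q_i = a_i*q_{i-1} + q_{i-2} with p_{-2}=0, p_{-1}=1, q_{-2}=1, q_{-1}=0):
  i=0: a_0=30, p_0 = 30*1 + 0 = 30, q_0 = 30*0 + 1 = 1.
  i=1: a_1=6, p_1 = 6*30 + 1 = 181, q_1 = 6*1 + 0 = 6.
Check: 181^2 - 910*6^2 = 32761 - 32760 = 1, so (x, y) = (181, 6) solves the equation, and by the theorem it is the least positive solution.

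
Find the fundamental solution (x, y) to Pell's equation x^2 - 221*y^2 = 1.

(x, y) = (1665, 112)

First expand sqrt(221) as a continued fraction. With x_i = (sqrt(221) + m_i)/d_i and (m_0, d_0) = (0, 1): a_0 = floor(sqrt(221)) = 14, since 14^2 = 196 <= 221 < 225 = 15^2.
Iterate m_{i+1} = d_i*a_i - m_i, d_{i+1} = (221 - m_{i+1}^2)/d_i, a_{i+1} = floor((a_0 + m_{i+1})/d_{i+1}):
  m_1 = 1*14 - 0 = 14, d_1 = (221 - 14^2)/1 = 25/1 = 25, a_1 = floor((14 + 14)/25) = 1.
  m_2 = 25*1 - 14 = 11, d_2 = (221 - 11^2)/25 = 100/25 = 4, a_2 = floor((14 + 11)/4) = 6.
  m_3 = 4*6 - 11 = 13, d_3 = (221 - 13^2)/4 = 52/4 = 13, a_3 = floor((14 + 13)/13) = 2.
  m_4 = 13*2 - 13 = 13, d_4 = (221 - 13^2)/13 = 52/13 = 4, a_4 = floor((14 + 13)/4) = 6.
  m_5 = 4*6 - 13 = 11, d_5 = (221 - 11^2)/4 = 100/4 = 25, a_5 = floor((14 + 11)/25) = 1.
  m_6 = 25*1 - 11 = 14, d_6 = (221 - 14^2)/25 = 25/25 = 1, a_6 = floor((14 + 14)/1) = 28.
  m_7 = 1*28 - 14 = 14, d_7 = (221 - 14^2)/1 = 25/1 = 25: (m_7, d_7) = (m_1, d_1) = (14, 25), so from here the quotients repeat a_1, ..., a_6; the period length is 6.
So sqrt(221) = [14; (1, 6, 2, 6, 1, 28)] with period length k = 6.
k is even, so the fundamental solution of x^2 - 221y^2 = 1 is (p_{k-1}, q_{k-1}) = (p_5, q_5); compute convergents through index 5.
Convergents (p_i = a_i*p_{i-1} + p_{i-2}, q_i = a_i*q_{i-1} + q_{i-2} with p_{-2}=0, p_{-1}=1, q_{-2}=1, q_{-1}=0):
  i=0: a_0=14, p_0 = 14*1 + 0 = 14, q_0 = 14*0 + 1 = 1.
  i=1: a_1=1, p_1 = 1*14 + 1 = 15, q_1 = 1*1 + 0 = 1.
  i=2: a_2=6, p_2 = 6*15 + 14 = 104, q_2 = 6*1 + 1 = 7.
  i=3: a_3=2, p_3 = 2*104 + 15 = 223, q_3 = 2*7 + 1 = 15.
  i=4: a_4=6, p_4 = 6*223 + 104 = 1442, q_4 = 6*15 + 7 = 97.
  i=5: a_5=1, p_5 = 1*1442 + 223 = 1665, q_5 = 1*97 + 15 = 112.
Check: 1665^2 - 221*112^2 = 2772225 - 2772224 = 1, so (x, y) = (1665, 112) solves the equation, and by the theorem it is the least positive solution.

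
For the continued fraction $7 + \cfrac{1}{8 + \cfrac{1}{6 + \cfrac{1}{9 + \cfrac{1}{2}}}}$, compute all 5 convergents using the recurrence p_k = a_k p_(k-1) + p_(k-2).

7/1, 57/8, 349/49, 3198/449, 6745/947

Using the convergent recurrence p_i = a_i*p_{i-1} + p_{i-2}, q_i = a_i*q_{i-1} + q_{i-2} with p_{-2}=0, p_{-1}=1, q_{-2}=1, q_{-1}=0:
  i=0: a_0=7, p_0 = 7*1 + 0 = 7, q_0 = 7*0 + 1 = 1.
  i=1: a_1=8, p_1 = 8*7 + 1 = 57, q_1 = 8*1 + 0 = 8.
  i=2: a_2=6, p_2 = 6*57 + 7 = 349, q_2 = 6*8 + 1 = 49.
  i=3: a_3=9, p_3 = 9*349 + 57 = 3198, q_3 = 9*49 + 8 = 449.
  i=4: a_4=2, p_4 = 2*3198 + 349 = 6745, q_4 = 2*449 + 49 = 947.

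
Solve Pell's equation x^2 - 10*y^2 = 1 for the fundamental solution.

First expand sqrt(10) as a continued fraction. With x_i = (sqrt(10) + m_i)/d_i and (m_0, d_0) = (0, 1): a_0 = floor(sqrt(10)) = 3, since 3^2 = 9 <= 10 < 16 = 4^2.
Iterate m_{i+1} = d_i*a_i - m_i, d_{i+1} = (10 - m_{i+1}^2)/d_i, a_{i+1} = floor((a_0 + m_{i+1})/d_{i+1}):
  m_1 = 1*3 - 0 = 3, d_1 = (10 - 3^2)/1 = 1/1 = 1, a_1 = floor((3 + 3)/1) = 6.
  m_2 = 1*6 - 3 = 3, d_2 = (10 - 3^2)/1 = 1/1 = 1: (m_2, d_2) = (m_1, d_1) = (3, 1), so from here the quotient a_1 repeats; the period length is 1.
So sqrt(10) = [3; (6)] with period length k = 1.
k is odd, so (p_{k-1}, q_{k-1}) only solves x^2 - 10y^2 = -1 and the fundamental solution of x^2 - 10y^2 = 1 is (p_{2k-1}, q_{2k-1}) = (p_1, q_1); compute convergents through index 1, running through the period twice.
Convergents (p_i = a_i*p_{i-1} + p_{i-2}, q_i = a_i*q_{i-1} + q_{i-2} with p_{-2}=0, p_{-1}=1, q_{-2}=1, q_{-1}=0):
  i=0: a_0=3, p_0 = 3*1 + 0 = 3, q_0 = 3*0 + 1 = 1.
  i=1: a_1=6, p_1 = 6*3 + 1 = 19, q_1 = 6*1 + 0 = 6.
Indeed p_0^2 - 10*q_0^2 = 9 - 10 = -1, not +1.
Check: 19^2 - 10*6^2 = 361 - 360 = 1, so (x, y) = (19, 6) solves the equation, and by the theorem it is the least positive solution.

(x, y) = (19, 6)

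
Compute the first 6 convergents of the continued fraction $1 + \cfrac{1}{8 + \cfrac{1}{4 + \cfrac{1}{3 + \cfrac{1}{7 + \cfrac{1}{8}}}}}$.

1/1, 9/8, 37/33, 120/107, 877/782, 7136/6363

Using the convergent recurrence p_i = a_i*p_{i-1} + p_{i-2}, q_i = a_i*q_{i-1} + q_{i-2} with p_{-2}=0, p_{-1}=1, q_{-2}=1, q_{-1}=0:
  i=0: a_0=1, p_0 = 1*1 + 0 = 1, q_0 = 1*0 + 1 = 1.
  i=1: a_1=8, p_1 = 8*1 + 1 = 9, q_1 = 8*1 + 0 = 8.
  i=2: a_2=4, p_2 = 4*9 + 1 = 37, q_2 = 4*8 + 1 = 33.
  i=3: a_3=3, p_3 = 3*37 + 9 = 120, q_3 = 3*33 + 8 = 107.
  i=4: a_4=7, p_4 = 7*120 + 37 = 877, q_4 = 7*107 + 33 = 782.
  i=5: a_5=8, p_5 = 8*877 + 120 = 7136, q_5 = 8*782 + 107 = 6363.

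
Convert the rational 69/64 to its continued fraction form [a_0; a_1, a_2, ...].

Run the Euclidean algorithm on 69 and 64; the successive quotients are the partial quotients a_0, a_1, ... (each step inverts the fractional part left over by the previous one):
  69 = 1*64 + 5, so a_0 = 1.
  64 = 12*5 + 4, so a_1 = 12.
  5 = 1*4 + 1, so a_2 = 1.
  4 = 4*1 + 0, so a_3 = 4.
The remainder reaches 0 after 4 divisions, so the expansion has 4 partial quotients, read off in order.

[1; 12, 1, 4]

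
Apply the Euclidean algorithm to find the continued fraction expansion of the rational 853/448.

[1; 1, 9, 2, 2, 1, 1, 3]

Run the Euclidean algorithm on 853 and 448; the successive quotients are the partial quotients a_0, a_1, ... (each step inverts the fractional part left over by the previous one):
  853 = 1*448 + 405, so a_0 = 1.
  448 = 1*405 + 43, so a_1 = 1.
  405 = 9*43 + 18, so a_2 = 9.
  43 = 2*18 + 7, so a_3 = 2.
  18 = 2*7 + 4, so a_4 = 2.
  7 = 1*4 + 3, so a_5 = 1.
  4 = 1*3 + 1, so a_6 = 1.
  3 = 3*1 + 0, so a_7 = 3.
The remainder reaches 0 after 8 divisions, so the expansion has 8 partial quotients, read off in order.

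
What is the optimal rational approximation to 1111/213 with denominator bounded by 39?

Expand x = 1111/213 as a continued fraction with the Euclidean algorithm:
  1111 = 5*213 + 46, so a_0 = 5.
  213 = 4*46 + 29, so a_1 = 4.
  46 = 1*29 + 17, so a_2 = 1.
  29 = 1*17 + 12, so a_3 = 1.
  17 = 1*12 + 5, so a_4 = 1.
  12 = 2*5 + 2, so a_5 = 2.
  5 = 2*2 + 1, so a_6 = 2.
  2 = 2*1 + 0, so a_7 = 2.
so x = [5; 4, 1, 1, 1, 2, 2, 2].
Convergents (p_i = a_i*p_{i-1} + p_{i-2}, q_i = a_i*q_{i-1} + q_{i-2} with p_{-2}=0, p_{-1}=1, q_{-2}=1, q_{-1}=0), until the denominator exceeds 39:
  i=0: a_0=5, p_0 = 5*1 + 0 = 5, q_0 = 5*0 + 1 = 1.
  i=1: a_1=4, p_1 = 4*5 + 1 = 21, q_1 = 4*1 + 0 = 4.
  i=2: a_2=1, p_2 = 1*21 + 5 = 26, q_2 = 1*4 + 1 = 5.
  i=3: a_3=1, p_3 = 1*26 + 21 = 47, q_3 = 1*5 + 4 = 9.
  i=4: a_4=1, p_4 = 1*47 + 26 = 73, q_4 = 1*9 + 5 = 14.
  i=5: a_5=2, p_5 = 2*73 + 47 = 193, q_5 = 2*14 + 9 = 37.
  i=6: a_6=2, p_6 = 2*193 + 73 = 459, q_6 = 2*37 + 14 = 88.
q_6 = 88 > 39, so the last convergent with denominator <= 39 is p_5/q_5 = 193/37.
The closest fraction with denominator <= 39 is either p_5/q_5 or the intermediate fraction (k*p_5 + p_4)/(k*q_5 + q_4) with the largest k >= 1 whose denominator stays <= 39; these approach x as k grows, and every other convergent or intermediate fraction in range is farther away.
Largest k: floor((39 - q_4)/q_5) = floor((39 - 14)/37) = 0.
Since k = 0, no intermediate fraction beyond p_5/q_5 has denominator <= 39, so the convergent 193/37 is the closest (its error is |1111*37 - 193*213|/(213*37) = 2/7881).

193/37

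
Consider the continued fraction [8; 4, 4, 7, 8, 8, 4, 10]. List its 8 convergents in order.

Using the convergent recurrence p_i = a_i*p_{i-1} + p_{i-2}, q_i = a_i*q_{i-1} + q_{i-2} with p_{-2}=0, p_{-1}=1, q_{-2}=1, q_{-1}=0:
  i=0: a_0=8, p_0 = 8*1 + 0 = 8, q_0 = 8*0 + 1 = 1.
  i=1: a_1=4, p_1 = 4*8 + 1 = 33, q_1 = 4*1 + 0 = 4.
  i=2: a_2=4, p_2 = 4*33 + 8 = 140, q_2 = 4*4 + 1 = 17.
  i=3: a_3=7, p_3 = 7*140 + 33 = 1013, q_3 = 7*17 + 4 = 123.
  i=4: a_4=8, p_4 = 8*1013 + 140 = 8244, q_4 = 8*123 + 17 = 1001.
  i=5: a_5=8, p_5 = 8*8244 + 1013 = 66965, q_5 = 8*1001 + 123 = 8131.
  i=6: a_6=4, p_6 = 4*66965 + 8244 = 276104, q_6 = 4*8131 + 1001 = 33525.
  i=7: a_7=10, p_7 = 10*276104 + 66965 = 2828005, q_7 = 10*33525 + 8131 = 343381.

8/1, 33/4, 140/17, 1013/123, 8244/1001, 66965/8131, 276104/33525, 2828005/343381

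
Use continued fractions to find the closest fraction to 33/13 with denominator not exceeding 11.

28/11

Expand x = 33/13 as a continued fraction with the Euclidean algorithm:
  33 = 2*13 + 7, so a_0 = 2.
  13 = 1*7 + 6, so a_1 = 1.
  7 = 1*6 + 1, so a_2 = 1.
  6 = 6*1 + 0, so a_3 = 6.
so x = [2; 1, 1, 6].
Convergents (p_i = a_i*p_{i-1} + p_{i-2}, q_i = a_i*q_{i-1} + q_{i-2} with p_{-2}=0, p_{-1}=1, q_{-2}=1, q_{-1}=0), until the denominator exceeds 11:
  i=0: a_0=2, p_0 = 2*1 + 0 = 2, q_0 = 2*0 + 1 = 1.
  i=1: a_1=1, p_1 = 1*2 + 1 = 3, q_1 = 1*1 + 0 = 1.
  i=2: a_2=1, p_2 = 1*3 + 2 = 5, q_2 = 1*1 + 1 = 2.
  i=3: a_3=6, p_3 = 6*5 + 3 = 33, q_3 = 6*2 + 1 = 13.
q_3 = 13 > 11, so the last convergent with denominator <= 11 is p_2/q_2 = 5/2.
The closest fraction with denominator <= 11 is either p_2/q_2 or the intermediate fraction (k*p_2 + p_1)/(k*q_2 + q_1) with the largest k >= 1 whose denominator stays <= 11; these approach x as k grows, and every other convergent or intermediate fraction in range is farther away.
Largest k: floor((11 - q_1)/q_2) = floor((11 - 1)/2) = 5.
That gives (5*5 + 3)/(5*2 + 1) = 28/11.
Compare the errors: |x - 5/2| = |33*2 - 5*13|/(13*2) = 1/26, and |x - 28/11| = |33*11 - 28*13|/(13*11) = 1/143.
Cross-multiplying, 1*26 = 26 < 143 = 1*143, so 1/143 is smaller: the intermediate fraction 28/11 is closer to x than 5/2.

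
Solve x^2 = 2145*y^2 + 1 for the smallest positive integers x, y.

(x, y) = (28159, 608)

First expand sqrt(2145) as a continued fraction. With x_i = (sqrt(2145) + m_i)/d_i and (m_0, d_0) = (0, 1): a_0 = floor(sqrt(2145)) = 46, since 46^2 = 2116 <= 2145 < 2209 = 47^2.
Iterate m_{i+1} = d_i*a_i - m_i, d_{i+1} = (2145 - m_{i+1}^2)/d_i, a_{i+1} = floor((a_0 + m_{i+1})/d_{i+1}):
  m_1 = 1*46 - 0 = 46, d_1 = (2145 - 46^2)/1 = 29/1 = 29, a_1 = floor((46 + 46)/29) = 3.
  m_2 = 29*3 - 46 = 41, d_2 = (2145 - 41^2)/29 = 464/29 = 16, a_2 = floor((46 + 41)/16) = 5.
  m_3 = 16*5 - 41 = 39, d_3 = (2145 - 39^2)/16 = 624/16 = 39, a_3 = floor((46 + 39)/39) = 2.
  m_4 = 39*2 - 39 = 39, d_4 = (2145 - 39^2)/39 = 624/39 = 16, a_4 = floor((46 + 39)/16) = 5.
  m_5 = 16*5 - 39 = 41, d_5 = (2145 - 41^2)/16 = 464/16 = 29, a_5 = floor((46 + 41)/29) = 3.
  m_6 = 29*3 - 41 = 46, d_6 = (2145 - 46^2)/29 = 29/29 = 1, a_6 = floor((46 + 46)/1) = 92.
  m_7 = 1*92 - 46 = 46, d_7 = (2145 - 46^2)/1 = 29/1 = 29: (m_7, d_7) = (m_1, d_1) = (46, 29), so from here the quotients repeat a_1, ..., a_6; the period length is 6.
So sqrt(2145) = [46; (3, 5, 2, 5, 3, 92)] with period length k = 6.
k is even, so the fundamental solution of x^2 - 2145y^2 = 1 is (p_{k-1}, q_{k-1}) = (p_5, q_5); compute convergents through index 5.
Convergents (p_i = a_i*p_{i-1} + p_{i-2}, q_i = a_i*q_{i-1} + q_{i-2} with p_{-2}=0, p_{-1}=1, q_{-2}=1, q_{-1}=0):
  i=0: a_0=46, p_0 = 46*1 + 0 = 46, q_0 = 46*0 + 1 = 1.
  i=1: a_1=3, p_1 = 3*46 + 1 = 139, q_1 = 3*1 + 0 = 3.
  i=2: a_2=5, p_2 = 5*139 + 46 = 741, q_2 = 5*3 + 1 = 16.
  i=3: a_3=2, p_3 = 2*741 + 139 = 1621, q_3 = 2*16 + 3 = 35.
  i=4: a_4=5, p_4 = 5*1621 + 741 = 8846, q_4 = 5*35 + 16 = 191.
  i=5: a_5=3, p_5 = 3*8846 + 1621 = 28159, q_5 = 3*191 + 35 = 608.
Check: 28159^2 - 2145*608^2 = 792929281 - 792929280 = 1, so (x, y) = (28159, 608) solves the equation, and by the theorem it is the least positive solution.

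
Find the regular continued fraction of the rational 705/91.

[7; 1, 2, 1, 22]

Run the Euclidean algorithm on 705 and 91; the successive quotients are the partial quotients a_0, a_1, ... (each step inverts the fractional part left over by the previous one):
  705 = 7*91 + 68, so a_0 = 7.
  91 = 1*68 + 23, so a_1 = 1.
  68 = 2*23 + 22, so a_2 = 2.
  23 = 1*22 + 1, so a_3 = 1.
  22 = 22*1 + 0, so a_4 = 22.
The remainder reaches 0 after 5 divisions, so the expansion has 5 partial quotients, read off in order.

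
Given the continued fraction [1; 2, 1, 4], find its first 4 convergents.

1/1, 3/2, 4/3, 19/14

Using the convergent recurrence p_i = a_i*p_{i-1} + p_{i-2}, q_i = a_i*q_{i-1} + q_{i-2} with p_{-2}=0, p_{-1}=1, q_{-2}=1, q_{-1}=0:
  i=0: a_0=1, p_0 = 1*1 + 0 = 1, q_0 = 1*0 + 1 = 1.
  i=1: a_1=2, p_1 = 2*1 + 1 = 3, q_1 = 2*1 + 0 = 2.
  i=2: a_2=1, p_2 = 1*3 + 1 = 4, q_2 = 1*2 + 1 = 3.
  i=3: a_3=4, p_3 = 4*4 + 3 = 19, q_3 = 4*3 + 2 = 14.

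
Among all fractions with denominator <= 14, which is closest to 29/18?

21/13

Expand x = 29/18 as a continued fraction with the Euclidean algorithm:
  29 = 1*18 + 11, so a_0 = 1.
  18 = 1*11 + 7, so a_1 = 1.
  11 = 1*7 + 4, so a_2 = 1.
  7 = 1*4 + 3, so a_3 = 1.
  4 = 1*3 + 1, so a_4 = 1.
  3 = 3*1 + 0, so a_5 = 3.
so x = [1; 1, 1, 1, 1, 3].
Convergents (p_i = a_i*p_{i-1} + p_{i-2}, q_i = a_i*q_{i-1} + q_{i-2} with p_{-2}=0, p_{-1}=1, q_{-2}=1, q_{-1}=0), until the denominator exceeds 14:
  i=0: a_0=1, p_0 = 1*1 + 0 = 1, q_0 = 1*0 + 1 = 1.
  i=1: a_1=1, p_1 = 1*1 + 1 = 2, q_1 = 1*1 + 0 = 1.
  i=2: a_2=1, p_2 = 1*2 + 1 = 3, q_2 = 1*1 + 1 = 2.
  i=3: a_3=1, p_3 = 1*3 + 2 = 5, q_3 = 1*2 + 1 = 3.
  i=4: a_4=1, p_4 = 1*5 + 3 = 8, q_4 = 1*3 + 2 = 5.
  i=5: a_5=3, p_5 = 3*8 + 5 = 29, q_5 = 3*5 + 3 = 18.
q_5 = 18 > 14, so the last convergent with denominator <= 14 is p_4/q_4 = 8/5.
The closest fraction with denominator <= 14 is either p_4/q_4 or the intermediate fraction (k*p_4 + p_3)/(k*q_4 + q_3) with the largest k >= 1 whose denominator stays <= 14; these approach x as k grows, and every other convergent or intermediate fraction in range is farther away.
Largest k: floor((14 - q_3)/q_4) = floor((14 - 3)/5) = 2.
That gives (2*8 + 5)/(2*5 + 3) = 21/13.
Compare the errors: |x - 8/5| = |29*5 - 8*18|/(18*5) = 1/90, and |x - 21/13| = |29*13 - 21*18|/(18*13) = 1/234.
Cross-multiplying, 1*90 = 90 < 234 = 1*234, so 1/234 is smaller: the intermediate fraction 21/13 is closer to x than 8/5.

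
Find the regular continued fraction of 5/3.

Run the Euclidean algorithm on 5 and 3; the successive quotients are the partial quotients a_0, a_1, ... (each step inverts the fractional part left over by the previous one):
  5 = 1*3 + 2, so a_0 = 1.
  3 = 1*2 + 1, so a_1 = 1.
  2 = 2*1 + 0, so a_2 = 2.
The remainder reaches 0 after 3 divisions, so the expansion has 3 partial quotients, read off in order.

[1; 1, 2]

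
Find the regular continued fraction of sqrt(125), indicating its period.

[11; (5, 1, 1, 5, 22)]

Write x_i = (sqrt(125) + m_i)/d_i with (m_0, d_0) = (0, 1). a_0 = floor(sqrt(125)) = 11, since 11^2 = 121 <= 125 < 144 = 12^2.
Iterate m_{i+1} = d_i*a_i - m_i, d_{i+1} = (125 - m_{i+1}^2)/d_i, a_{i+1} = floor((a_0 + m_{i+1})/d_{i+1}):
  m_1 = 1*11 - 0 = 11, d_1 = (125 - 11^2)/1 = 4/1 = 4, a_1 = floor((11 + 11)/4) = 5.
  m_2 = 4*5 - 11 = 9, d_2 = (125 - 9^2)/4 = 44/4 = 11, a_2 = floor((11 + 9)/11) = 1.
  m_3 = 11*1 - 9 = 2, d_3 = (125 - 2^2)/11 = 121/11 = 11, a_3 = floor((11 + 2)/11) = 1.
  m_4 = 11*1 - 2 = 9, d_4 = (125 - 9^2)/11 = 44/11 = 4, a_4 = floor((11 + 9)/4) = 5.
  m_5 = 4*5 - 9 = 11, d_5 = (125 - 11^2)/4 = 4/4 = 1, a_5 = floor((11 + 11)/1) = 22.
  m_6 = 1*22 - 11 = 11, d_6 = (125 - 11^2)/1 = 4/1 = 4: (m_6, d_6) = (m_1, d_1) = (11, 4), so from here the quotients repeat a_1, ..., a_5; the period length is 5.
Hence the expansion of sqrt(125) is a_0 = 11 followed by the repeating block 5, 1, 1, 5, 22 (period 5).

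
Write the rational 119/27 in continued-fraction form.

[4; 2, 2, 5]

Run the Euclidean algorithm on 119 and 27; the successive quotients are the partial quotients a_0, a_1, ... (each step inverts the fractional part left over by the previous one):
  119 = 4*27 + 11, so a_0 = 4.
  27 = 2*11 + 5, so a_1 = 2.
  11 = 2*5 + 1, so a_2 = 2.
  5 = 5*1 + 0, so a_3 = 5.
The remainder reaches 0 after 4 divisions, so the expansion has 4 partial quotients, read off in order.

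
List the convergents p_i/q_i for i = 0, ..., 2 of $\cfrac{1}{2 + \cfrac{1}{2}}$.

Using the convergent recurrence p_i = a_i*p_{i-1} + p_{i-2}, q_i = a_i*q_{i-1} + q_{i-2} with p_{-2}=0, p_{-1}=1, q_{-2}=1, q_{-1}=0:
  i=0: a_0=0, p_0 = 0*1 + 0 = 0, q_0 = 0*0 + 1 = 1.
  i=1: a_1=2, p_1 = 2*0 + 1 = 1, q_1 = 2*1 + 0 = 2.
  i=2: a_2=2, p_2 = 2*1 + 0 = 2, q_2 = 2*2 + 1 = 5.

0/1, 1/2, 2/5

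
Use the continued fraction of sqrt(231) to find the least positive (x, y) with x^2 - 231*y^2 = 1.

First expand sqrt(231) as a continued fraction. With x_i = (sqrt(231) + m_i)/d_i and (m_0, d_0) = (0, 1): a_0 = floor(sqrt(231)) = 15, since 15^2 = 225 <= 231 < 256 = 16^2.
Iterate m_{i+1} = d_i*a_i - m_i, d_{i+1} = (231 - m_{i+1}^2)/d_i, a_{i+1} = floor((a_0 + m_{i+1})/d_{i+1}):
  m_1 = 1*15 - 0 = 15, d_1 = (231 - 15^2)/1 = 6/1 = 6, a_1 = floor((15 + 15)/6) = 5.
  m_2 = 6*5 - 15 = 15, d_2 = (231 - 15^2)/6 = 6/6 = 1, a_2 = floor((15 + 15)/1) = 30.
  m_3 = 1*30 - 15 = 15, d_3 = (231 - 15^2)/1 = 6/1 = 6: (m_3, d_3) = (m_1, d_1) = (15, 6), so from here the quotients repeat a_1, a_2; the period length is 2.
So sqrt(231) = [15; (5, 30)] with period length k = 2.
k is even, so the fundamental solution of x^2 - 231y^2 = 1 is (p_{k-1}, q_{k-1}) = (p_1, q_1); compute convergents through index 1.
Convergents (p_i = a_i*p_{i-1} + p_{i-2}, q_i = a_i*q_{i-1} + q_{i-2} with p_{-2}=0, p_{-1}=1, q_{-2}=1, q_{-1}=0):
  i=0: a_0=15, p_0 = 15*1 + 0 = 15, q_0 = 15*0 + 1 = 1.
  i=1: a_1=5, p_1 = 5*15 + 1 = 76, q_1 = 5*1 + 0 = 5.
Check: 76^2 - 231*5^2 = 5776 - 5775 = 1, so (x, y) = (76, 5) solves the equation, and by the theorem it is the least positive solution.

(x, y) = (76, 5)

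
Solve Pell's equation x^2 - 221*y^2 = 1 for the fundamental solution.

First expand sqrt(221) as a continued fraction. With x_i = (sqrt(221) + m_i)/d_i and (m_0, d_0) = (0, 1): a_0 = floor(sqrt(221)) = 14, since 14^2 = 196 <= 221 < 225 = 15^2.
Iterate m_{i+1} = d_i*a_i - m_i, d_{i+1} = (221 - m_{i+1}^2)/d_i, a_{i+1} = floor((a_0 + m_{i+1})/d_{i+1}):
  m_1 = 1*14 - 0 = 14, d_1 = (221 - 14^2)/1 = 25/1 = 25, a_1 = floor((14 + 14)/25) = 1.
  m_2 = 25*1 - 14 = 11, d_2 = (221 - 11^2)/25 = 100/25 = 4, a_2 = floor((14 + 11)/4) = 6.
  m_3 = 4*6 - 11 = 13, d_3 = (221 - 13^2)/4 = 52/4 = 13, a_3 = floor((14 + 13)/13) = 2.
  m_4 = 13*2 - 13 = 13, d_4 = (221 - 13^2)/13 = 52/13 = 4, a_4 = floor((14 + 13)/4) = 6.
  m_5 = 4*6 - 13 = 11, d_5 = (221 - 11^2)/4 = 100/4 = 25, a_5 = floor((14 + 11)/25) = 1.
  m_6 = 25*1 - 11 = 14, d_6 = (221 - 14^2)/25 = 25/25 = 1, a_6 = floor((14 + 14)/1) = 28.
  m_7 = 1*28 - 14 = 14, d_7 = (221 - 14^2)/1 = 25/1 = 25: (m_7, d_7) = (m_1, d_1) = (14, 25), so from here the quotients repeat a_1, ..., a_6; the period length is 6.
So sqrt(221) = [14; (1, 6, 2, 6, 1, 28)] with period length k = 6.
k is even, so the fundamental solution of x^2 - 221y^2 = 1 is (p_{k-1}, q_{k-1}) = (p_5, q_5); compute convergents through index 5.
Convergents (p_i = a_i*p_{i-1} + p_{i-2}, q_i = a_i*q_{i-1} + q_{i-2} with p_{-2}=0, p_{-1}=1, q_{-2}=1, q_{-1}=0):
  i=0: a_0=14, p_0 = 14*1 + 0 = 14, q_0 = 14*0 + 1 = 1.
  i=1: a_1=1, p_1 = 1*14 + 1 = 15, q_1 = 1*1 + 0 = 1.
  i=2: a_2=6, p_2 = 6*15 + 14 = 104, q_2 = 6*1 + 1 = 7.
  i=3: a_3=2, p_3 = 2*104 + 15 = 223, q_3 = 2*7 + 1 = 15.
  i=4: a_4=6, p_4 = 6*223 + 104 = 1442, q_4 = 6*15 + 7 = 97.
  i=5: a_5=1, p_5 = 1*1442 + 223 = 1665, q_5 = 1*97 + 15 = 112.
Check: 1665^2 - 221*112^2 = 2772225 - 2772224 = 1, so (x, y) = (1665, 112) solves the equation, and by the theorem it is the least positive solution.

(x, y) = (1665, 112)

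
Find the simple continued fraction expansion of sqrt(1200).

[34; (1, 1, 1, 3, 1, 1, 1, 68)]

Write x_i = (sqrt(1200) + m_i)/d_i with (m_0, d_0) = (0, 1). a_0 = floor(sqrt(1200)) = 34, since 34^2 = 1156 <= 1200 < 1225 = 35^2.
Iterate m_{i+1} = d_i*a_i - m_i, d_{i+1} = (1200 - m_{i+1}^2)/d_i, a_{i+1} = floor((a_0 + m_{i+1})/d_{i+1}):
  m_1 = 1*34 - 0 = 34, d_1 = (1200 - 34^2)/1 = 44/1 = 44, a_1 = floor((34 + 34)/44) = 1.
  m_2 = 44*1 - 34 = 10, d_2 = (1200 - 10^2)/44 = 1100/44 = 25, a_2 = floor((34 + 10)/25) = 1.
  m_3 = 25*1 - 10 = 15, d_3 = (1200 - 15^2)/25 = 975/25 = 39, a_3 = floor((34 + 15)/39) = 1.
  m_4 = 39*1 - 15 = 24, d_4 = (1200 - 24^2)/39 = 624/39 = 16, a_4 = floor((34 + 24)/16) = 3.
  m_5 = 16*3 - 24 = 24, d_5 = (1200 - 24^2)/16 = 624/16 = 39, a_5 = floor((34 + 24)/39) = 1.
  m_6 = 39*1 - 24 = 15, d_6 = (1200 - 15^2)/39 = 975/39 = 25, a_6 = floor((34 + 15)/25) = 1.
  m_7 = 25*1 - 15 = 10, d_7 = (1200 - 10^2)/25 = 1100/25 = 44, a_7 = floor((34 + 10)/44) = 1.
  m_8 = 44*1 - 10 = 34, d_8 = (1200 - 34^2)/44 = 44/44 = 1, a_8 = floor((34 + 34)/1) = 68.
  m_9 = 1*68 - 34 = 34, d_9 = (1200 - 34^2)/1 = 44/1 = 44: (m_9, d_9) = (m_1, d_1) = (34, 44), so from here the quotients repeat a_1, ..., a_8; the period length is 8.
Hence the expansion of sqrt(1200) is a_0 = 34 followed by the repeating block 1, 1, 1, 3, 1, 1, 1, 68 (period 8).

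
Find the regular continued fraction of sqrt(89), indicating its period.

[9; (2, 3, 3, 2, 18)]

Write x_i = (sqrt(89) + m_i)/d_i with (m_0, d_0) = (0, 1). a_0 = floor(sqrt(89)) = 9, since 9^2 = 81 <= 89 < 100 = 10^2.
Iterate m_{i+1} = d_i*a_i - m_i, d_{i+1} = (89 - m_{i+1}^2)/d_i, a_{i+1} = floor((a_0 + m_{i+1})/d_{i+1}):
  m_1 = 1*9 - 0 = 9, d_1 = (89 - 9^2)/1 = 8/1 = 8, a_1 = floor((9 + 9)/8) = 2.
  m_2 = 8*2 - 9 = 7, d_2 = (89 - 7^2)/8 = 40/8 = 5, a_2 = floor((9 + 7)/5) = 3.
  m_3 = 5*3 - 7 = 8, d_3 = (89 - 8^2)/5 = 25/5 = 5, a_3 = floor((9 + 8)/5) = 3.
  m_4 = 5*3 - 8 = 7, d_4 = (89 - 7^2)/5 = 40/5 = 8, a_4 = floor((9 + 7)/8) = 2.
  m_5 = 8*2 - 7 = 9, d_5 = (89 - 9^2)/8 = 8/8 = 1, a_5 = floor((9 + 9)/1) = 18.
  m_6 = 1*18 - 9 = 9, d_6 = (89 - 9^2)/1 = 8/1 = 8: (m_6, d_6) = (m_1, d_1) = (9, 8), so from here the quotients repeat a_1, ..., a_5; the period length is 5.
Hence the expansion of sqrt(89) is a_0 = 9 followed by the repeating block 2, 3, 3, 2, 18 (period 5).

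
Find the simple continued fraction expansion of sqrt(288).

Write x_i = (sqrt(288) + m_i)/d_i with (m_0, d_0) = (0, 1). a_0 = floor(sqrt(288)) = 16, since 16^2 = 256 <= 288 < 289 = 17^2.
Iterate m_{i+1} = d_i*a_i - m_i, d_{i+1} = (288 - m_{i+1}^2)/d_i, a_{i+1} = floor((a_0 + m_{i+1})/d_{i+1}):
  m_1 = 1*16 - 0 = 16, d_1 = (288 - 16^2)/1 = 32/1 = 32, a_1 = floor((16 + 16)/32) = 1.
  m_2 = 32*1 - 16 = 16, d_2 = (288 - 16^2)/32 = 32/32 = 1, a_2 = floor((16 + 16)/1) = 32.
  m_3 = 1*32 - 16 = 16, d_3 = (288 - 16^2)/1 = 32/1 = 32: (m_3, d_3) = (m_1, d_1) = (16, 32), so from here the quotients repeat a_1, a_2; the period length is 2.
Hence the expansion of sqrt(288) is a_0 = 16 followed by the repeating block 1, 32 (period 2).

[16; (1, 32)]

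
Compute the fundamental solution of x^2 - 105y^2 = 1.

(x, y) = (41, 4)

First expand sqrt(105) as a continued fraction. With x_i = (sqrt(105) + m_i)/d_i and (m_0, d_0) = (0, 1): a_0 = floor(sqrt(105)) = 10, since 10^2 = 100 <= 105 < 121 = 11^2.
Iterate m_{i+1} = d_i*a_i - m_i, d_{i+1} = (105 - m_{i+1}^2)/d_i, a_{i+1} = floor((a_0 + m_{i+1})/d_{i+1}):
  m_1 = 1*10 - 0 = 10, d_1 = (105 - 10^2)/1 = 5/1 = 5, a_1 = floor((10 + 10)/5) = 4.
  m_2 = 5*4 - 10 = 10, d_2 = (105 - 10^2)/5 = 5/5 = 1, a_2 = floor((10 + 10)/1) = 20.
  m_3 = 1*20 - 10 = 10, d_3 = (105 - 10^2)/1 = 5/1 = 5: (m_3, d_3) = (m_1, d_1) = (10, 5), so from here the quotients repeat a_1, a_2; the period length is 2.
So sqrt(105) = [10; (4, 20)] with period length k = 2.
k is even, so the fundamental solution of x^2 - 105y^2 = 1 is (p_{k-1}, q_{k-1}) = (p_1, q_1); compute convergents through index 1.
Convergents (p_i = a_i*p_{i-1} + p_{i-2}, q_i = a_i*q_{i-1} + q_{i-2} with p_{-2}=0, p_{-1}=1, q_{-2}=1, q_{-1}=0):
  i=0: a_0=10, p_0 = 10*1 + 0 = 10, q_0 = 10*0 + 1 = 1.
  i=1: a_1=4, p_1 = 4*10 + 1 = 41, q_1 = 4*1 + 0 = 4.
Check: 41^2 - 105*4^2 = 1681 - 1680 = 1, so (x, y) = (41, 4) solves the equation, and by the theorem it is the least positive solution.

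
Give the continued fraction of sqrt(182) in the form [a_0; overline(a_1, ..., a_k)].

Write x_i = (sqrt(182) + m_i)/d_i with (m_0, d_0) = (0, 1). a_0 = floor(sqrt(182)) = 13, since 13^2 = 169 <= 182 < 196 = 14^2.
Iterate m_{i+1} = d_i*a_i - m_i, d_{i+1} = (182 - m_{i+1}^2)/d_i, a_{i+1} = floor((a_0 + m_{i+1})/d_{i+1}):
  m_1 = 1*13 - 0 = 13, d_1 = (182 - 13^2)/1 = 13/1 = 13, a_1 = floor((13 + 13)/13) = 2.
  m_2 = 13*2 - 13 = 13, d_2 = (182 - 13^2)/13 = 13/13 = 1, a_2 = floor((13 + 13)/1) = 26.
  m_3 = 1*26 - 13 = 13, d_3 = (182 - 13^2)/1 = 13/1 = 13: (m_3, d_3) = (m_1, d_1) = (13, 13), so from here the quotients repeat a_1, a_2; the period length is 2.
Hence the expansion of sqrt(182) is a_0 = 13 followed by the repeating block 2, 26 (period 2).

[13; overline(2, 26)]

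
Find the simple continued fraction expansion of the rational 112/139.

Run the Euclidean algorithm on 112 and 139; the successive quotients are the partial quotients a_0, a_1, ... (each step inverts the fractional part left over by the previous one):
  112 = 0*139 + 112, so a_0 = 0.
  139 = 1*112 + 27, so a_1 = 1.
  112 = 4*27 + 4, so a_2 = 4.
  27 = 6*4 + 3, so a_3 = 6.
  4 = 1*3 + 1, so a_4 = 1.
  3 = 3*1 + 0, so a_5 = 3.
The remainder reaches 0 after 6 divisions, so the expansion has 6 partial quotients, read off in order.

[0; 1, 4, 6, 1, 3]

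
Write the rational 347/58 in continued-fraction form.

Run the Euclidean algorithm on 347 and 58; the successive quotients are the partial quotients a_0, a_1, ... (each step inverts the fractional part left over by the previous one):
  347 = 5*58 + 57, so a_0 = 5.
  58 = 1*57 + 1, so a_1 = 1.
  57 = 57*1 + 0, so a_2 = 57.
The remainder reaches 0 after 3 divisions, so the expansion has 3 partial quotients, read off in order.

[5; 1, 57]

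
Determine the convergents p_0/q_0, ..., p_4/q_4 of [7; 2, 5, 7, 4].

Using the convergent recurrence p_i = a_i*p_{i-1} + p_{i-2}, q_i = a_i*q_{i-1} + q_{i-2} with p_{-2}=0, p_{-1}=1, q_{-2}=1, q_{-1}=0:
  i=0: a_0=7, p_0 = 7*1 + 0 = 7, q_0 = 7*0 + 1 = 1.
  i=1: a_1=2, p_1 = 2*7 + 1 = 15, q_1 = 2*1 + 0 = 2.
  i=2: a_2=5, p_2 = 5*15 + 7 = 82, q_2 = 5*2 + 1 = 11.
  i=3: a_3=7, p_3 = 7*82 + 15 = 589, q_3 = 7*11 + 2 = 79.
  i=4: a_4=4, p_4 = 4*589 + 82 = 2438, q_4 = 4*79 + 11 = 327.

7/1, 15/2, 82/11, 589/79, 2438/327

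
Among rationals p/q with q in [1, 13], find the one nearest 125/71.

Expand x = 125/71 as a continued fraction with the Euclidean algorithm:
  125 = 1*71 + 54, so a_0 = 1.
  71 = 1*54 + 17, so a_1 = 1.
  54 = 3*17 + 3, so a_2 = 3.
  17 = 5*3 + 2, so a_3 = 5.
  3 = 1*2 + 1, so a_4 = 1.
  2 = 2*1 + 0, so a_5 = 2.
so x = [1; 1, 3, 5, 1, 2].
Convergents (p_i = a_i*p_{i-1} + p_{i-2}, q_i = a_i*q_{i-1} + q_{i-2} with p_{-2}=0, p_{-1}=1, q_{-2}=1, q_{-1}=0), until the denominator exceeds 13:
  i=0: a_0=1, p_0 = 1*1 + 0 = 1, q_0 = 1*0 + 1 = 1.
  i=1: a_1=1, p_1 = 1*1 + 1 = 2, q_1 = 1*1 + 0 = 1.
  i=2: a_2=3, p_2 = 3*2 + 1 = 7, q_2 = 3*1 + 1 = 4.
  i=3: a_3=5, p_3 = 5*7 + 2 = 37, q_3 = 5*4 + 1 = 21.
q_3 = 21 > 13, so the last convergent with denominator <= 13 is p_2/q_2 = 7/4.
The closest fraction with denominator <= 13 is either p_2/q_2 or the intermediate fraction (k*p_2 + p_1)/(k*q_2 + q_1) with the largest k >= 1 whose denominator stays <= 13; these approach x as k grows, and every other convergent or intermediate fraction in range is farther away.
Largest k: floor((13 - q_1)/q_2) = floor((13 - 1)/4) = 3.
That gives (3*7 + 2)/(3*4 + 1) = 23/13.
Compare the errors: |x - 7/4| = |125*4 - 7*71|/(71*4) = 3/284, and |x - 23/13| = |125*13 - 23*71|/(71*13) = 8/923.
Cross-multiplying, 8*284 = 2272 < 2769 = 3*923, so 8/923 is smaller: the intermediate fraction 23/13 is closer to x than 7/4.

23/13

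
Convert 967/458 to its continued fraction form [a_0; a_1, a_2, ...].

[2; 8, 1, 50]

Run the Euclidean algorithm on 967 and 458; the successive quotients are the partial quotients a_0, a_1, ... (each step inverts the fractional part left over by the previous one):
  967 = 2*458 + 51, so a_0 = 2.
  458 = 8*51 + 50, so a_1 = 8.
  51 = 1*50 + 1, so a_2 = 1.
  50 = 50*1 + 0, so a_3 = 50.
The remainder reaches 0 after 4 divisions, so the expansion has 4 partial quotients, read off in order.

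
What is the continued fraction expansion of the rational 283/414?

[0; 1, 2, 6, 4, 5]

Run the Euclidean algorithm on 283 and 414; the successive quotients are the partial quotients a_0, a_1, ... (each step inverts the fractional part left over by the previous one):
  283 = 0*414 + 283, so a_0 = 0.
  414 = 1*283 + 131, so a_1 = 1.
  283 = 2*131 + 21, so a_2 = 2.
  131 = 6*21 + 5, so a_3 = 6.
  21 = 4*5 + 1, so a_4 = 4.
  5 = 5*1 + 0, so a_5 = 5.
The remainder reaches 0 after 6 divisions, so the expansion has 6 partial quotients, read off in order.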